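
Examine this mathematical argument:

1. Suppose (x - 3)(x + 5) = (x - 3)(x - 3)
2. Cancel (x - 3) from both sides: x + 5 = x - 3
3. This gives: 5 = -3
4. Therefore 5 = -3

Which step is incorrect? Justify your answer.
Step 2: Cancel (x - 3) from both sides: x + 5 = x - 3

Step 2 cancels (x - 3) from both sides. This is only valid if (x - 3) ≠ 0, i.e., x ≠ 3. When x = 3, both sides equal zero regardless of the other factors. The correct approach requires considering x = 3 as a separate case.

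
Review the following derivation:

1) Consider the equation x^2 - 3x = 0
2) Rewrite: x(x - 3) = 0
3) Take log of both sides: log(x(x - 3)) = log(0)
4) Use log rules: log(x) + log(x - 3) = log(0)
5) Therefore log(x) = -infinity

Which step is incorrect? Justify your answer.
Step 3: Take log of both sides: log(x(x - 3)) = log(0)

Step 3 takes the logarithm of both sides, resulting in log(0) on the right side. The logarithm is only defined for positive numbers; log(0) is undefined (approaches negative infinity). This operation is invalid.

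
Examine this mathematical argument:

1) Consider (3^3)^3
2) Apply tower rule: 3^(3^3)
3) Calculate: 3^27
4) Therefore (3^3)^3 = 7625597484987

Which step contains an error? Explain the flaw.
Step 2: Apply tower rule: 3^(3^3)

Step 2 incorrectly states that (a^b)^c = a^(b^c). The correct rule is (a^b)^c = a^(b×c). The actual value is (3^3)^3 = 3^9 = 19683, not 3^27 = 7625597484987.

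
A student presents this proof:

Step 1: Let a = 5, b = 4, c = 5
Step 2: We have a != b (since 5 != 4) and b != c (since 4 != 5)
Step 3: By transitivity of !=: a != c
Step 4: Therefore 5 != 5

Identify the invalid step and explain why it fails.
Step 3: By transitivity of !=: a != c

Step 3 incorrectly applies transitivity to the '!=' relation. Transitivity states: if a R b and b R c, then a R c. However, '!=' is not transitive. Counterexample: 5 != 4 and 4 != 5, but 5 = 5 (both equal 5). Transitivity holds for relations like <, <=, =, but not for !=.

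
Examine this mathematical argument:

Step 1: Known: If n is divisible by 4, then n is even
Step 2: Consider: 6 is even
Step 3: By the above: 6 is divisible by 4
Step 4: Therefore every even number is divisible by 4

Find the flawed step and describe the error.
Step 3: By the above: 6 is divisible by 4

Step 3 commits the fallacy of affirming the consequent. The known fact 'divisible by 4 → even' does NOT imply 'even → divisible by 4'. That would be the converse, which is false. For example, 6 is even but 6 ÷ 4 = 1.50, which is not an integer.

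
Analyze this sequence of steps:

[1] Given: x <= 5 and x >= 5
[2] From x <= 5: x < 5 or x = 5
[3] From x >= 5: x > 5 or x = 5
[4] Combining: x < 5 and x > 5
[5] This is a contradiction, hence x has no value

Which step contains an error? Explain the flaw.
Step 4: Combining: x < 5 and x > 5

Step 4 incorrectly combines the conditions. From x <= 5 and x >= 5, the intersection is x = 5. The error treats the 'or' cases as 'and' requirements. The correct conclusion is that x = 5 is the unique solution, not that no solution exists.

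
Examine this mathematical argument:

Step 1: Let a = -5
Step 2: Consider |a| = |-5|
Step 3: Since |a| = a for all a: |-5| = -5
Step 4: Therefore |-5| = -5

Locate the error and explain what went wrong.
Step 3: Since |a| = a for all a: |-5| = -5

Step 3 incorrectly states that |a| = a for all a. The correct definition is |a| = a when a >= 0, and |a| = -a when a < 0. Since -5 < 0, we have |-5| = -(-5) = 5, not -5.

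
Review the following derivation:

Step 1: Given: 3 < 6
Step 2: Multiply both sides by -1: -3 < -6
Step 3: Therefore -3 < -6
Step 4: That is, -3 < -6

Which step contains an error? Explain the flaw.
Step 2: Multiply both sides by -1: -3 < -6

Step 2 multiplies both sides by -1 but fails to reverse the inequality sign. When multiplying (or dividing) an inequality by a negative number, the direction must be reversed. Since 3 < 6, we should get -3 > -6, i.e., -3 > -6.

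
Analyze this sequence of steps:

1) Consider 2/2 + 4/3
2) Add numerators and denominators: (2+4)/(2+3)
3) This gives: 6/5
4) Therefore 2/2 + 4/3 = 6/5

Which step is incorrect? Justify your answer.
Step 2: Add numerators and denominators: (2+4)/(2+3)

Step 2 incorrectly adds fractions by separately adding numerators and denominators. This is wrong. The correct method requires a common denominator: 2/2 + 4/3 = (2×3 + 4×2)/(2×3) = 14/6 = 7/3. The method used gives 6/5, which is different.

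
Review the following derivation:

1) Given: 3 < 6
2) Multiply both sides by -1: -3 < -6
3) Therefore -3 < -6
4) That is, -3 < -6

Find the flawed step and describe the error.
Step 2: Multiply both sides by -1: -3 < -6

Step 2 multiplies both sides by -1 but fails to reverse the inequality sign. When multiplying (or dividing) an inequality by a negative number, the direction must be reversed. Since 3 < 6, we should get -3 > -6, i.e., -3 > -6.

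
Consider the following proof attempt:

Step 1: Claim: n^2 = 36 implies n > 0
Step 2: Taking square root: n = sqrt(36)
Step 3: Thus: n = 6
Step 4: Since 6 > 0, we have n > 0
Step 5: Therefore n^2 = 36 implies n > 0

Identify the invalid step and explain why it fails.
Step 2: Taking square root: n = sqrt(36)

Step 2 takes the square root and assumes the positive root only. The equation n^2 = 36 actually has two solutions: n = 6 and n = -6. The proof silently assumes n > 0 without justification, then uses this assumption to conclude n > 0, which is circular. The counterexample n = -6 shows the claim is false.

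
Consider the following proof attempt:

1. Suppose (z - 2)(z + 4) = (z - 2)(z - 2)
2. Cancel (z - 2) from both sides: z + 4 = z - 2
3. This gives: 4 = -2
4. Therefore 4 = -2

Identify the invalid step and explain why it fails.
Step 2: Cancel (z - 2) from both sides: z + 4 = z - 2

Step 2 cancels (z - 2) from both sides. This is only valid if (z - 2) ≠ 0, i.e., z ≠ 2. When z = 2, both sides equal zero regardless of the other factors. The correct approach requires considering z = 2 as a separate case.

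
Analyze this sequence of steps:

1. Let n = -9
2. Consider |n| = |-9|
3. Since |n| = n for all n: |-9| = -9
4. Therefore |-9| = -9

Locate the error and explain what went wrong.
Step 3: Since |n| = n for all n: |-9| = -9

Step 3 incorrectly states that |n| = n for all n. The correct definition is |n| = n when n >= 0, and |n| = -n when n < 0. Since -9 < 0, we have |-9| = -(-9) = 9, not -9.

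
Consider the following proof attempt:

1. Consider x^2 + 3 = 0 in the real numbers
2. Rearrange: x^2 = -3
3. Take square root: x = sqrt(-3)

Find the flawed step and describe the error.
Step 3: Take square root: x = sqrt(-3)

Step 3 takes the square root of -3, which is negative. In the real number system, the square root of a negative number is undefined. The equation x^2 + 3 = 0 has no real solutions. Square roots of negative numbers only exist in the complex numbers.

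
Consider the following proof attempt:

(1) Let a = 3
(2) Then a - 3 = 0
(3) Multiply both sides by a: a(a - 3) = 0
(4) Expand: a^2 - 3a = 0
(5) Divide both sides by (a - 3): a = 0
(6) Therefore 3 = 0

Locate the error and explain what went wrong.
Step 5: Divide both sides by (a - 3): a = 0

Step 5 divides both sides by (a - 3). However, since a = 3, we have (a - 3) = 0. Division by zero is undefined, making this step invalid.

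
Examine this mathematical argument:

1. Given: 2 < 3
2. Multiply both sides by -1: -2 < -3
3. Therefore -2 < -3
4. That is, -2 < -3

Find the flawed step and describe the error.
Step 2: Multiply both sides by -1: -2 < -3

Step 2 multiplies both sides by -1 but fails to reverse the inequality sign. When multiplying (or dividing) an inequality by a negative number, the direction must be reversed. Since 2 < 3, we should get -2 > -3, i.e., -2 > -3.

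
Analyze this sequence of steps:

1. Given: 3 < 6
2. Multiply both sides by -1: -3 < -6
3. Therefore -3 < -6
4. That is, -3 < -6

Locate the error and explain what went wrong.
Step 2: Multiply both sides by -1: -3 < -6

Step 2 multiplies both sides by -1 but fails to reverse the inequality sign. When multiplying (or dividing) an inequality by a negative number, the direction must be reversed. Since 3 < 6, we should get -3 > -6, i.e., -3 > -6.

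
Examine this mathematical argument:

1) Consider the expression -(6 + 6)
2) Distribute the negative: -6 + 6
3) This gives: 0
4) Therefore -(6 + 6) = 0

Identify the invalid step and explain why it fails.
Step 2: Distribute the negative: -6 + 6

Step 2 incorrectly distributes the negative sign. The correct distribution is -(6 + 6) = -6 - 6 = -12. The negative must be applied to both terms, not just the first. The error treats -(6 + 6) as -6 + 6, which equals 0 instead of -12.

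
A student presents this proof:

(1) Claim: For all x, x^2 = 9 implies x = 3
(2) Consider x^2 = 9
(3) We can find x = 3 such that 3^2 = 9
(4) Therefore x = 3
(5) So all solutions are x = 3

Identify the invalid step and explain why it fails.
Step 4: Therefore x = 3

Step 4 incorrectly concludes that x = 3 is the only solution. The proof shows that x = 3 is A solution (existence), but does not show it is the ONLY solution (uniqueness). In fact, x = -3 is also a solution since (-3)^2 = 9. Finding one solution doesn't prove there are no others.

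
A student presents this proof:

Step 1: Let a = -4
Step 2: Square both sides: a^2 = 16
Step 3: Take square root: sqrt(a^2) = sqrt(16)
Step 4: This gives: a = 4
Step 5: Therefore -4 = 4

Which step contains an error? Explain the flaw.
Step 4: This gives: a = 4

Step 4 incorrectly states that sqrt(a^2) = a. The correct identity is sqrt(a^2) = |a|. Since a = -4 < 0, we have sqrt(a^2) = |-4| = 4, not a = -4.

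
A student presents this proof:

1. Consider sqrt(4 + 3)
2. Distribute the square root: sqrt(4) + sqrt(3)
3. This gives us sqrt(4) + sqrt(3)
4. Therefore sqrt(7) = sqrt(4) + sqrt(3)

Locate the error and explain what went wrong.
Step 2: Distribute the square root: sqrt(4) + sqrt(3)

Step 2 incorrectly 'distributes' the square root over addition. The square root function does not distribute: sqrt(a + b) ≠ sqrt(a) + sqrt(b). In fact, sqrt(4 + 3) = sqrt(7) ≈ 2.6458, while sqrt(4) + sqrt(3) ≈ 3.7321.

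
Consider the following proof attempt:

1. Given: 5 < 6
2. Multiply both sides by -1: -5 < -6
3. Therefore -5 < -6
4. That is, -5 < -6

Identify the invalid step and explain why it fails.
Step 2: Multiply both sides by -1: -5 < -6

Step 2 multiplies both sides by -1 but fails to reverse the inequality sign. When multiplying (or dividing) an inequality by a negative number, the direction must be reversed. Since 5 < 6, we should get -5 > -6, i.e., -5 > -6.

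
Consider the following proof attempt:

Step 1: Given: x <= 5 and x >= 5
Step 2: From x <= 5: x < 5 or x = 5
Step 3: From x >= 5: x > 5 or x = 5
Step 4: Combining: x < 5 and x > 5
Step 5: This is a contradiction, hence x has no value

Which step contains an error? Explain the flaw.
Step 4: Combining: x < 5 and x > 5

Step 4 incorrectly combines the conditions. From x <= 5 and x >= 5, the intersection is x = 5. The error treats the 'or' cases as 'and' requirements. The correct conclusion is that x = 5 is the unique solution, not that no solution exists.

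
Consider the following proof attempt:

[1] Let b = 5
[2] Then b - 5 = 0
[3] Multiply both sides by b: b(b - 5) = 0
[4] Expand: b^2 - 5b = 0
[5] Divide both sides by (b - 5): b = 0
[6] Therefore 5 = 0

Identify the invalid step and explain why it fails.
Step 5: Divide both sides by (b - 5): b = 0

Step 5 divides both sides by (b - 5). However, since b = 5, we have (b - 5) = 0. Division by zero is undefined, making this step invalid.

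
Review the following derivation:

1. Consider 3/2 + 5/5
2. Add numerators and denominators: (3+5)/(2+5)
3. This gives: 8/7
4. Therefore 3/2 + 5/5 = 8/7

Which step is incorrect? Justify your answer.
Step 2: Add numerators and denominators: (3+5)/(2+5)

Step 2 incorrectly adds fractions by separately adding numerators and denominators. This is wrong. The correct method requires a common denominator: 3/2 + 5/5 = (3×5 + 5×2)/(2×5) = 25/10 = 5/2. The method used gives 8/7, which is different.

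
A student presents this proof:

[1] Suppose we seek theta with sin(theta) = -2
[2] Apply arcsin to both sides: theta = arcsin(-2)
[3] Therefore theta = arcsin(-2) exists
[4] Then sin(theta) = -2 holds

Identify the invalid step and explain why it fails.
Step 2: Apply arcsin to both sides: theta = arcsin(-2)

Step 2 applies arcsin to -2. However, arcsin(x) is only defined for x in [-1, 1] because sin(theta) can only produce values in that range. Since |-2| > 1, arcsin(-2) is undefined. There is no angle whose sine equals -2.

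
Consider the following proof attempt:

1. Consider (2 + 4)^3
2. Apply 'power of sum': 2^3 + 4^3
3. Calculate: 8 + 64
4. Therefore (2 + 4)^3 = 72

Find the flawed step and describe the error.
Step 2: Apply 'power of sum': 2^3 + 4^3

Step 2 incorrectly applies a non-existent rule '(a+b)^n = a^n + b^n'. This is false in general. The correct expansion uses the binomial theorem. The actual value is (2 + 4)^3 = 6^3 = 216, not 72.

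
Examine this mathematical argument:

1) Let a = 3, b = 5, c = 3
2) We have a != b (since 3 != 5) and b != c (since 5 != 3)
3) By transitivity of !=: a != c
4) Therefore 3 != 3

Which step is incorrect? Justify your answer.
Step 3: By transitivity of !=: a != c

Step 3 incorrectly applies transitivity to the '!=' relation. Transitivity states: if a R b and b R c, then a R c. However, '!=' is not transitive. Counterexample: 3 != 5 and 5 != 3, but 3 = 3 (both equal 3). Transitivity holds for relations like <, <=, =, but not for !=.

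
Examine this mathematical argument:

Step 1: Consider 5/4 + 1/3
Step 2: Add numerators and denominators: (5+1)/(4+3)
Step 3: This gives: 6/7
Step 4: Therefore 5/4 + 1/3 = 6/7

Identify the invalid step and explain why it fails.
Step 2: Add numerators and denominators: (5+1)/(4+3)

Step 2 incorrectly adds fractions by separately adding numerators and denominators. This is wrong. The correct method requires a common denominator: 5/4 + 1/3 = (5×3 + 1×4)/(4×3) = 19/12 = 19/12. The method used gives 6/7, which is different.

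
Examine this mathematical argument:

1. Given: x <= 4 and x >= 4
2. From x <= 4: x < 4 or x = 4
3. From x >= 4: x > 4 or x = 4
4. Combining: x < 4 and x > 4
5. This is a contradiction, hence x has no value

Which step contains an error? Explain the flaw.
Step 4: Combining: x < 4 and x > 4

Step 4 incorrectly combines the conditions. From x <= 4 and x >= 4, the intersection is x = 4. The error treats the 'or' cases as 'and' requirements. The correct conclusion is that x = 4 is the unique solution, not that no solution exists.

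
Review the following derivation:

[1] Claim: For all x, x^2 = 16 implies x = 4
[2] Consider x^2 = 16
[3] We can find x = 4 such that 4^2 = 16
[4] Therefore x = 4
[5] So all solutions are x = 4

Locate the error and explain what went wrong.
Step 4: Therefore x = 4

Step 4 incorrectly concludes that x = 4 is the only solution. The proof shows that x = 4 is A solution (existence), but does not show it is the ONLY solution (uniqueness). In fact, x = -4 is also a solution since (-4)^2 = 16. Finding one solution doesn't prove there are no others.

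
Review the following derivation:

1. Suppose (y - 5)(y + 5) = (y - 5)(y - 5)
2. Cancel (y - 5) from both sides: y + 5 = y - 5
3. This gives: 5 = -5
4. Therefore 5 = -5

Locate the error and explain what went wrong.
Step 2: Cancel (y - 5) from both sides: y + 5 = y - 5

Step 2 cancels (y - 5) from both sides. This is only valid if (y - 5) ≠ 0, i.e., y ≠ 5. When y = 5, both sides equal zero regardless of the other factors. The correct approach requires considering y = 5 as a separate case.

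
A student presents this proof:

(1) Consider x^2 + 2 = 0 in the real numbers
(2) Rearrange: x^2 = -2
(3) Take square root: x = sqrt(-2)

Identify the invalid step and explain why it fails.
Step 3: Take square root: x = sqrt(-2)

Step 3 takes the square root of -2, which is negative. In the real number system, the square root of a negative number is undefined. The equation x^2 + 2 = 0 has no real solutions. Square roots of negative numbers only exist in the complex numbers.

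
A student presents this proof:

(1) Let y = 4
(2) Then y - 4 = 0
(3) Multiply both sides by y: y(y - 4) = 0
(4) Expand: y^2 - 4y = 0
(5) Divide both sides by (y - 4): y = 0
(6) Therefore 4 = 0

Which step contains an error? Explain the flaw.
Step 5: Divide both sides by (y - 4): y = 0

Step 5 divides both sides by (y - 4). However, since y = 4, we have (y - 4) = 0. Division by zero is undefined, making this step invalid.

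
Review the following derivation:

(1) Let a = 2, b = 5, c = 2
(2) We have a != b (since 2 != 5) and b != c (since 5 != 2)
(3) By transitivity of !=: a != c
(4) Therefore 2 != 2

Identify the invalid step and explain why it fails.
Step 3: By transitivity of !=: a != c

Step 3 incorrectly applies transitivity to the '!=' relation. Transitivity states: if a R b and b R c, then a R c. However, '!=' is not transitive. Counterexample: 2 != 5 and 5 != 2, but 2 = 2 (both equal 2). Transitivity holds for relations like <, <=, =, but not for !=.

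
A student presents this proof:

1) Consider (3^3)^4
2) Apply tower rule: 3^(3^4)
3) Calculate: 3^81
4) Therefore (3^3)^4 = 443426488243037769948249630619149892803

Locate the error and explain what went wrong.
Step 2: Apply tower rule: 3^(3^4)

Step 2 incorrectly states that (a^b)^c = a^(b^c). The correct rule is (a^b)^c = a^(b×c). The actual value is (3^3)^4 = 3^12 = 531441, not 3^81 = 443426488243037769948249630619149892803.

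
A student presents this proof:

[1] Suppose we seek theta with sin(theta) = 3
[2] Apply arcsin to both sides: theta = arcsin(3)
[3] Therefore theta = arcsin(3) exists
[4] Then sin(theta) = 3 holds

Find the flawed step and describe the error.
Step 2: Apply arcsin to both sides: theta = arcsin(3)

Step 2 applies arcsin to 3. However, arcsin(x) is only defined for x in [-1, 1] because sin(theta) can only produce values in that range. Since |3| > 1, arcsin(3) is undefined. There is no angle whose sine equals 3.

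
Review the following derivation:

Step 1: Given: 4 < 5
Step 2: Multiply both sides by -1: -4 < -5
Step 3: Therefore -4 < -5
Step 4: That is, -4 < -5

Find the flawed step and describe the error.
Step 2: Multiply both sides by -1: -4 < -5

Step 2 multiplies both sides by -1 but fails to reverse the inequality sign. When multiplying (or dividing) an inequality by a negative number, the direction must be reversed. Since 4 < 5, we should get -4 > -5, i.e., -4 > -5.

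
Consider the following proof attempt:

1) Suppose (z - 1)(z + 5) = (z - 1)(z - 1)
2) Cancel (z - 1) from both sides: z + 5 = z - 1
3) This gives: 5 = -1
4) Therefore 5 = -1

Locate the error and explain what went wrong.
Step 2: Cancel (z - 1) from both sides: z + 5 = z - 1

Step 2 cancels (z - 1) from both sides. This is only valid if (z - 1) ≠ 0, i.e., z ≠ 1. When z = 1, both sides equal zero regardless of the other factors. The correct approach requires considering z = 1 as a separate case.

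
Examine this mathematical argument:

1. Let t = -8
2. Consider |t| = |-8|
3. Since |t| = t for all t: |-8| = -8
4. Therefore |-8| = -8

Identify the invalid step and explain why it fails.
Step 3: Since |t| = t for all t: |-8| = -8

Step 3 incorrectly states that |t| = t for all t. The correct definition is |t| = t when t >= 0, and |t| = -t when t < 0. Since -8 < 0, we have |-8| = -(-8) = 8, not -8.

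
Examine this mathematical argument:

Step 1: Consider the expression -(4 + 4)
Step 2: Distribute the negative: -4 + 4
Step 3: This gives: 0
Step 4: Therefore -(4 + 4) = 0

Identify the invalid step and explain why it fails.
Step 2: Distribute the negative: -4 + 4

Step 2 incorrectly distributes the negative sign. The correct distribution is -(4 + 4) = -4 - 4 = -8. The negative must be applied to both terms, not just the first. The error treats -(4 + 4) as -4 + 4, which equals 0 instead of -8.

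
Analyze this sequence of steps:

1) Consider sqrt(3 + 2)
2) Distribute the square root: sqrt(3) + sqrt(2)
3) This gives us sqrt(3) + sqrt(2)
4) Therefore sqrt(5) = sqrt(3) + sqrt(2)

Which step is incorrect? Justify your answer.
Step 2: Distribute the square root: sqrt(3) + sqrt(2)

Step 2 incorrectly 'distributes' the square root over addition. The square root function does not distribute: sqrt(a + b) ≠ sqrt(a) + sqrt(b). In fact, sqrt(3 + 2) = sqrt(5) ≈ 2.2361, while sqrt(3) + sqrt(2) ≈ 3.1463.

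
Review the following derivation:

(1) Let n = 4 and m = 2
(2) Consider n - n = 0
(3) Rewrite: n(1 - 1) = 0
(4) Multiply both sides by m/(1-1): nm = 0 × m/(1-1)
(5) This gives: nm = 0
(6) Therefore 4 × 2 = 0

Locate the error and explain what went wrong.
Step 4: Multiply both sides by m/(1-1): nm = 0 × m/(1-1)

Step 4 multiplies both sides by m/(1-1). However, 1-1 = 0, so this is multiplication by m/0, which is undefined. We cannot multiply by an undefined expression.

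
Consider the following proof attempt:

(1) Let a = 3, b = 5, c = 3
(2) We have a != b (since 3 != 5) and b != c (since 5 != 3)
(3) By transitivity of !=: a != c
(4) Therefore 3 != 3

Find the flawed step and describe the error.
Step 3: By transitivity of !=: a != c

Step 3 incorrectly applies transitivity to the '!=' relation. Transitivity states: if a R b and b R c, then a R c. However, '!=' is not transitive. Counterexample: 3 != 5 and 5 != 3, but 3 = 3 (both equal 3). Transitivity holds for relations like <, <=, =, but not for !=.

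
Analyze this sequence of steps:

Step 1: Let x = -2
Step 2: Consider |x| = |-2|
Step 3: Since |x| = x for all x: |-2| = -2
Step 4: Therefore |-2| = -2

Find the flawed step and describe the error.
Step 3: Since |x| = x for all x: |-2| = -2

Step 3 incorrectly states that |x| = x for all x. The correct definition is |x| = x when x >= 0, and |x| = -x when x < 0. Since -2 < 0, we have |-2| = -(-2) = 2, not -2.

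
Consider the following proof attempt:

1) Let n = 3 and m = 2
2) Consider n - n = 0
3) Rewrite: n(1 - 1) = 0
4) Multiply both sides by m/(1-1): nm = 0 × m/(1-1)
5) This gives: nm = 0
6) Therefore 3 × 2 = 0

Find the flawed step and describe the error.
Step 4: Multiply both sides by m/(1-1): nm = 0 × m/(1-1)

Step 4 multiplies both sides by m/(1-1). However, 1-1 = 0, so this is multiplication by m/0, which is undefined. We cannot multiply by an undefined expression.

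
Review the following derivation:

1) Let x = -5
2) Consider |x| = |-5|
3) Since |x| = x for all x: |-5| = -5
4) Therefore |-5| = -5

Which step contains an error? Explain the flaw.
Step 3: Since |x| = x for all x: |-5| = -5

Step 3 incorrectly states that |x| = x for all x. The correct definition is |x| = x when x >= 0, and |x| = -x when x < 0. Since -5 < 0, we have |-5| = -(-5) = 5, not -5.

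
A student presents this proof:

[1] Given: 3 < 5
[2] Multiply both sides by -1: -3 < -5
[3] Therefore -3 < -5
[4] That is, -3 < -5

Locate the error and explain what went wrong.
Step 2: Multiply both sides by -1: -3 < -5

Step 2 multiplies both sides by -1 but fails to reverse the inequality sign. When multiplying (or dividing) an inequality by a negative number, the direction must be reversed. Since 3 < 5, we should get -3 > -5, i.e., -3 > -5.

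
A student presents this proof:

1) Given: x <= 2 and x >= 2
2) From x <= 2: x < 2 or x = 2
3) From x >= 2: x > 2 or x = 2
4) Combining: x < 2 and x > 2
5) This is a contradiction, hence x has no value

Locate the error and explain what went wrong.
Step 4: Combining: x < 2 and x > 2

Step 4 incorrectly combines the conditions. From x <= 2 and x >= 2, the intersection is x = 2. The error treats the 'or' cases as 'and' requirements. The correct conclusion is that x = 2 is the unique solution, not that no solution exists.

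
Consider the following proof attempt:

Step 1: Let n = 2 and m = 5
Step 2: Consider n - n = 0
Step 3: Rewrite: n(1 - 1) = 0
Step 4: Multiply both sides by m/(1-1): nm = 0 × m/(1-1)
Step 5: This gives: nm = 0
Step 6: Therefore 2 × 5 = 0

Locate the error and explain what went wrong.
Step 4: Multiply both sides by m/(1-1): nm = 0 × m/(1-1)

Step 4 multiplies both sides by m/(1-1). However, 1-1 = 0, so this is multiplication by m/0, which is undefined. We cannot multiply by an undefined expression.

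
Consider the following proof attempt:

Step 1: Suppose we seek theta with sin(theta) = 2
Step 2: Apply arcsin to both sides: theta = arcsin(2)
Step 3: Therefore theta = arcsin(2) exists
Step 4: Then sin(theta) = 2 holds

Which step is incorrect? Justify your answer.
Step 2: Apply arcsin to both sides: theta = arcsin(2)

Step 2 applies arcsin to 2. However, arcsin(x) is only defined for x in [-1, 1] because sin(theta) can only produce values in that range. Since |2| > 1, arcsin(2) is undefined. There is no angle whose sine equals 2.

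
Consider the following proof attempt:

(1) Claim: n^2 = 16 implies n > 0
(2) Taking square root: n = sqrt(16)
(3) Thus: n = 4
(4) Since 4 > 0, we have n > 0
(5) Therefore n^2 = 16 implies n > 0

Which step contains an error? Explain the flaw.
Step 2: Taking square root: n = sqrt(16)

Step 2 takes the square root and assumes the positive root only. The equation n^2 = 16 actually has two solutions: n = 4 and n = -4. The proof silently assumes n > 0 without justification, then uses this assumption to conclude n > 0, which is circular. The counterexample n = -4 shows the claim is false.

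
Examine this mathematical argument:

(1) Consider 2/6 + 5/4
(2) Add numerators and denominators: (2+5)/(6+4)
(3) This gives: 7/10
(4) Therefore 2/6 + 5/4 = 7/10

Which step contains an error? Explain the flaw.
Step 2: Add numerators and denominators: (2+5)/(6+4)

Step 2 incorrectly adds fractions by separately adding numerators and denominators. This is wrong. The correct method requires a common denominator: 2/6 + 5/4 = (2×4 + 5×6)/(6×4) = 38/24 = 19/12. The method used gives 7/10, which is different.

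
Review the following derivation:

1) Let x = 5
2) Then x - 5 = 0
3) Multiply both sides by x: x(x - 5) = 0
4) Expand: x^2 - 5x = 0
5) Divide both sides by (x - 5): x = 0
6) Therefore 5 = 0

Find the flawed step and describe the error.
Step 5: Divide both sides by (x - 5): x = 0

Step 5 divides both sides by (x - 5). However, since x = 5, we have (x - 5) = 0. Division by zero is undefined, making this step invalid.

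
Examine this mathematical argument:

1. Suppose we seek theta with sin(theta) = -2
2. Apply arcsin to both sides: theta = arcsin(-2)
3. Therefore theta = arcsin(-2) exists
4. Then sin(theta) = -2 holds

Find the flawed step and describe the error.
Step 2: Apply arcsin to both sides: theta = arcsin(-2)

Step 2 applies arcsin to -2. However, arcsin(x) is only defined for x in [-1, 1] because sin(theta) can only produce values in that range. Since |-2| > 1, arcsin(-2) is undefined. There is no angle whose sine equals -2.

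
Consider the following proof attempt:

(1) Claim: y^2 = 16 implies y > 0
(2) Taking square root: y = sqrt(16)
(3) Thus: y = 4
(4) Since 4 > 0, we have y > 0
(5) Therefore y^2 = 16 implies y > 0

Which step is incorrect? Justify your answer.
Step 2: Taking square root: y = sqrt(16)

Step 2 takes the square root and assumes the positive root only. The equation y^2 = 16 actually has two solutions: y = 4 and y = -4. The proof silently assumes y > 0 without justification, then uses this assumption to conclude y > 0, which is circular. The counterexample y = -4 shows the claim is false.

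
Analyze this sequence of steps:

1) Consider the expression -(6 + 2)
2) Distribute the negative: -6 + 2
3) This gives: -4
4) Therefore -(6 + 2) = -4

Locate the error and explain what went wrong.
Step 2: Distribute the negative: -6 + 2

Step 2 incorrectly distributes the negative sign. The correct distribution is -(6 + 2) = -6 - 2 = -8. The negative must be applied to both terms, not just the first. The error treats -(6 + 2) as -6 + 2, which equals -4 instead of -8.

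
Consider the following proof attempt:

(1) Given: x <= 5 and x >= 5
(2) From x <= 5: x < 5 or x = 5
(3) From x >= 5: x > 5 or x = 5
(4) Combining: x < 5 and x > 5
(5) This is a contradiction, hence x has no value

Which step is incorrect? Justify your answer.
Step 4: Combining: x < 5 and x > 5

Step 4 incorrectly combines the conditions. From x <= 5 and x >= 5, the intersection is x = 5. The error treats the 'or' cases as 'and' requirements. The correct conclusion is that x = 5 is the unique solution, not that no solution exists.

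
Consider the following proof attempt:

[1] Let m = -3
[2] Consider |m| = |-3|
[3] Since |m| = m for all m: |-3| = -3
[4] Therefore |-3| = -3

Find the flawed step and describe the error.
Step 3: Since |m| = m for all m: |-3| = -3

Step 3 incorrectly states that |m| = m for all m. The correct definition is |m| = m when m >= 0, and |m| = -m when m < 0. Since -3 < 0, we have |-3| = -(-3) = 3, not -3.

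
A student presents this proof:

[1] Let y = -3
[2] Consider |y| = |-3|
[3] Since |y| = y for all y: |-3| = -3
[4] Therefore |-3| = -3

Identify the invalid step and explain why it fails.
Step 3: Since |y| = y for all y: |-3| = -3

Step 3 incorrectly states that |y| = y for all y. The correct definition is |y| = y when y >= 0, and |y| = -y when y < 0. Since -3 < 0, we have |-3| = -(-3) = 3, not -3.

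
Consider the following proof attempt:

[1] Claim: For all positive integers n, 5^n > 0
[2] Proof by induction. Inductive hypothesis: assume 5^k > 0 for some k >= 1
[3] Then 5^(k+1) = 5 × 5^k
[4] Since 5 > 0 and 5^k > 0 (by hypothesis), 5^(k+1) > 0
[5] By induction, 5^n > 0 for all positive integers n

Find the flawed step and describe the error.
Step 5: By induction, 5^n > 0 for all positive integers n

Step 5 concludes the proof by induction, but no base case was ever established. A valid induction proof requires: (1) a base case proving 5^1 > 0, and (2) an inductive step showing IF 5^k > 0 THEN 5^(k+1) > 0. Steps 2-4 correctly establish the inductive step, but without the base case the conclusion in step 5 does not follow.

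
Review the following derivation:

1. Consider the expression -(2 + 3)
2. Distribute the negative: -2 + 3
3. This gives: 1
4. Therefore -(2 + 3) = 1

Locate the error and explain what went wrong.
Step 2: Distribute the negative: -2 + 3

Step 2 incorrectly distributes the negative sign. The correct distribution is -(2 + 3) = -2 - 3 = -5. The negative must be applied to both terms, not just the first. The error treats -(2 + 3) as -2 + 3, which equals 1 instead of -5.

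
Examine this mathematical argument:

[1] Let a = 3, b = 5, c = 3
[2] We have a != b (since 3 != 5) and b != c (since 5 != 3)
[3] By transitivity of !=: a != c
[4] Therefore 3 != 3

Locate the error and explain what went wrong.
Step 3: By transitivity of !=: a != c

Step 3 incorrectly applies transitivity to the '!=' relation. Transitivity states: if a R b and b R c, then a R c. However, '!=' is not transitive. Counterexample: 3 != 5 and 5 != 3, but 3 = 3 (both equal 3). Transitivity holds for relations like <, <=, =, but not for !=.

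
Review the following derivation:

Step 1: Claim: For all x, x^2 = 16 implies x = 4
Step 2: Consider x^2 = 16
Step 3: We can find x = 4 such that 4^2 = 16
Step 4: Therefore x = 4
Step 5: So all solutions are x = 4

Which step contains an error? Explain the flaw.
Step 4: Therefore x = 4

Step 4 incorrectly concludes that x = 4 is the only solution. The proof shows that x = 4 is A solution (existence), but does not show it is the ONLY solution (uniqueness). In fact, x = -4 is also a solution since (-4)^2 = 16. Finding one solution doesn't prove there are no others.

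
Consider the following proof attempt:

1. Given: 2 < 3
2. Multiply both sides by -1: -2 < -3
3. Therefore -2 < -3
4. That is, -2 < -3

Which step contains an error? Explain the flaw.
Step 2: Multiply both sides by -1: -2 < -3

Step 2 multiplies both sides by -1 but fails to reverse the inequality sign. When multiplying (or dividing) an inequality by a negative number, the direction must be reversed. Since 2 < 3, we should get -2 > -3, i.e., -2 > -3.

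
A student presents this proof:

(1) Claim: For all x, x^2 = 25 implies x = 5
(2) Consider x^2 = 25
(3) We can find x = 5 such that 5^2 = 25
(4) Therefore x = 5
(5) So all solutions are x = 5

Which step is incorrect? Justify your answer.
Step 4: Therefore x = 5

Step 4 incorrectly concludes that x = 5 is the only solution. The proof shows that x = 5 is A solution (existence), but does not show it is the ONLY solution (uniqueness). In fact, x = -5 is also a solution since (-5)^2 = 25. Finding one solution doesn't prove there are no others.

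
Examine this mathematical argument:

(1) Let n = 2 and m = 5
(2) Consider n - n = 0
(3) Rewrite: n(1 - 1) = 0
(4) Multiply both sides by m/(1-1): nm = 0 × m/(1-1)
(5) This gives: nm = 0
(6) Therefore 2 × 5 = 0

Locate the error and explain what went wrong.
Step 4: Multiply both sides by m/(1-1): nm = 0 × m/(1-1)

Step 4 multiplies both sides by m/(1-1). However, 1-1 = 0, so this is multiplication by m/0, which is undefined. We cannot multiply by an undefined expression.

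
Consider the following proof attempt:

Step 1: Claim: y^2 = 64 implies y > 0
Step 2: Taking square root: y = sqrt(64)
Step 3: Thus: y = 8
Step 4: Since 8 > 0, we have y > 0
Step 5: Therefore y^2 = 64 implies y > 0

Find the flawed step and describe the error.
Step 2: Taking square root: y = sqrt(64)

Step 2 takes the square root and assumes the positive root only. The equation y^2 = 64 actually has two solutions: y = 8 and y = -8. The proof silently assumes y > 0 without justification, then uses this assumption to conclude y > 0, which is circular. The counterexample y = -8 shows the claim is false.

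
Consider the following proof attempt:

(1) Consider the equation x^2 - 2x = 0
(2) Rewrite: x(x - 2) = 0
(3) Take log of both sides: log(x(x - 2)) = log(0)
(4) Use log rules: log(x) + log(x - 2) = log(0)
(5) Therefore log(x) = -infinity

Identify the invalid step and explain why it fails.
Step 3: Take log of both sides: log(x(x - 2)) = log(0)

Step 3 takes the logarithm of both sides, resulting in log(0) on the right side. The logarithm is only defined for positive numbers; log(0) is undefined (approaches negative infinity). This operation is invalid.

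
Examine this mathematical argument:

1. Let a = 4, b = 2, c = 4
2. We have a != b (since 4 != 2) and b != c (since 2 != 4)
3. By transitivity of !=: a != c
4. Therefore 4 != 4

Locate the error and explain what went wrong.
Step 3: By transitivity of !=: a != c

Step 3 incorrectly applies transitivity to the '!=' relation. Transitivity states: if a R b and b R c, then a R c. However, '!=' is not transitive. Counterexample: 4 != 2 and 2 != 4, but 4 = 4 (both equal 4). Transitivity holds for relations like <, <=, =, but not for !=.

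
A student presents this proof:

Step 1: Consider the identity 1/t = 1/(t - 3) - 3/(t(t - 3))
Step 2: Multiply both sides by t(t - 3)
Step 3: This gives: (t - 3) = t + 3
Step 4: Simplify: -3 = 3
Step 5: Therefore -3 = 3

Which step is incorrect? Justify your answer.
Step 3: This gives: (t - 3) = t + 3

Step 3 makes a sign error when clearing denominators. Multiplying -3/(t(t - 3)) by t(t - 3) gives -3, not +3. The correct result is (t - 3) = t - 3, which is trivially true, not (t - 3) = t + 3. (Step 1 is a valid identity: 1/(t - 3) - 3/(t(t - 3)) = (t - 3)/(t(t - 3)) = 1/t.)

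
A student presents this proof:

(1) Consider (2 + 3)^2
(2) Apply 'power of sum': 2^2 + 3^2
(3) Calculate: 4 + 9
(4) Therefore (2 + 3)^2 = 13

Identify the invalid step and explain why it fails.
Step 2: Apply 'power of sum': 2^2 + 3^2

Step 2 incorrectly applies a non-existent rule '(a+b)^n = a^n + b^n'. This is false in general. The correct expansion uses the binomial theorem. The actual value is (2 + 3)^2 = 5^2 = 25, not 13.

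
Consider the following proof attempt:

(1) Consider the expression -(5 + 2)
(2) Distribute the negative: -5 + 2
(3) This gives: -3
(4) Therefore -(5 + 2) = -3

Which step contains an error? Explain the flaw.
Step 2: Distribute the negative: -5 + 2

Step 2 incorrectly distributes the negative sign. The correct distribution is -(5 + 2) = -5 - 2 = -7. The negative must be applied to both terms, not just the first. The error treats -(5 + 2) as -5 + 2, which equals -3 instead of -7.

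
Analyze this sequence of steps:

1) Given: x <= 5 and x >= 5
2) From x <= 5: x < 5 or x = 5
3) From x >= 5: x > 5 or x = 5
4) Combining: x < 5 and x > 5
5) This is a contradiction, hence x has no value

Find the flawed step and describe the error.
Step 4: Combining: x < 5 and x > 5

Step 4 incorrectly combines the conditions. From x <= 5 and x >= 5, the intersection is x = 5. The error treats the 'or' cases as 'and' requirements. The correct conclusion is that x = 5 is the unique solution, not that no solution exists.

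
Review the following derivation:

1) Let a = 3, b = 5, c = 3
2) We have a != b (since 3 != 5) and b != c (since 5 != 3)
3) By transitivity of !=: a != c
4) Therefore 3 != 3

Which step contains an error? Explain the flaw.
Step 3: By transitivity of !=: a != c

Step 3 incorrectly applies transitivity to the '!=' relation. Transitivity states: if a R b and b R c, then a R c. However, '!=' is not transitive. Counterexample: 3 != 5 and 5 != 3, but 3 = 3 (both equal 3). Transitivity holds for relations like <, <=, =, but not for !=.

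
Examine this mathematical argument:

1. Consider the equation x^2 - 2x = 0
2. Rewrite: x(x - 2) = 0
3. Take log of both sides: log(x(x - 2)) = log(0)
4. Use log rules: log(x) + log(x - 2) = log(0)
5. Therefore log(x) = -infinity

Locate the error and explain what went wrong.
Step 3: Take log of both sides: log(x(x - 2)) = log(0)

Step 3 takes the logarithm of both sides, resulting in log(0) on the right side. The logarithm is only defined for positive numbers; log(0) is undefined (approaches negative infinity). This operation is invalid.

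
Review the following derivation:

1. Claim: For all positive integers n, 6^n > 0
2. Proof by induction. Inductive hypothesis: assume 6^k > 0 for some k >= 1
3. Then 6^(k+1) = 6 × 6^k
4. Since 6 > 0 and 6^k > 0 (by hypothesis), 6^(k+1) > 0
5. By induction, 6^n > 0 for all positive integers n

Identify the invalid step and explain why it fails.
Step 5: By induction, 6^n > 0 for all positive integers n

Step 5 concludes the proof by induction, but no base case was ever established. A valid induction proof requires: (1) a base case proving 6^1 > 0, and (2) an inductive step showing IF 6^k > 0 THEN 6^(k+1) > 0. Steps 2-4 correctly establish the inductive step, but without the base case the conclusion in step 5 does not follow.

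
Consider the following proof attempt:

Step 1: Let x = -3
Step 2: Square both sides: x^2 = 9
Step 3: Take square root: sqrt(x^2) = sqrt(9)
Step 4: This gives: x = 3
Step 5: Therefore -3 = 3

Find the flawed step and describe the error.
Step 4: This gives: x = 3

Step 4 incorrectly states that sqrt(x^2) = x. The correct identity is sqrt(x^2) = |x|. Since x = -3 < 0, we have sqrt(x^2) = |-3| = 3, not x = -3.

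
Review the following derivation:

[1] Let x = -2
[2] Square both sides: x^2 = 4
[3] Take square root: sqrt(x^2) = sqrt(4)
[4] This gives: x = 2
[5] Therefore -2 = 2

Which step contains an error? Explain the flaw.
Step 4: This gives: x = 2

Step 4 incorrectly states that sqrt(x^2) = x. The correct identity is sqrt(x^2) = |x|. Since x = -2 < 0, we have sqrt(x^2) = |-2| = 2, not x = -2.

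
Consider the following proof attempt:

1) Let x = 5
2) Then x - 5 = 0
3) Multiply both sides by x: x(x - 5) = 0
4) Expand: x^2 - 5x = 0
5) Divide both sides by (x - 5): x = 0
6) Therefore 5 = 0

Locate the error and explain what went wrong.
Step 5: Divide both sides by (x - 5): x = 0

Step 5 divides both sides by (x - 5). However, since x = 5, we have (x - 5) = 0. Division by zero is undefined, making this step invalid.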